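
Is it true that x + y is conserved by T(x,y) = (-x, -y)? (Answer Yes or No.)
No

Substitute T(x,y) = (-x, -y) into the expression and compare with the original.

Original: x + y
After applying T: (-x) + (-y) = -x - y

This differs from the original x + y (difference: -2x - 2y), so the expression is NOT invariant.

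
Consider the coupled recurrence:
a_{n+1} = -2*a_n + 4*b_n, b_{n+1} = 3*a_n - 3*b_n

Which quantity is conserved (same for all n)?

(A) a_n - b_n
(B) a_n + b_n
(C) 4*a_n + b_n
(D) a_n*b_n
B

Replace a_n by a_{n+1} = -2*a_n + 4*b_n and b_n by b_{n+1} = 3*a_n - 3*b_n in each option and simplify:
(A) a_n - b_n  ->  (-2*a_n + 4*b_n) - (3*a_n - 3*b_n) = -5*a_n + 7*b_n   [not conserved]
(B) a_n + b_n  ->  (-2*a_n + 4*b_n) + (3*a_n - 3*b_n) = a_n + b_n   [conserved]
(C) 4*a_n + b_n  ->  4*(-2*a_n + 4*b_n) + (3*a_n - 3*b_n) = -5*a_n + 13*b_n   [not conserved]
(D) a_n*b_n  ->  (-2*a_n + 4*b_n)*(3*a_n - 3*b_n) = -6*a_n^2 + 18*a_n*b_n - 12*b_n^2   [not conserved]

Only (B) a_n + b_n returns to itself after one step, so it is the conserved quantity.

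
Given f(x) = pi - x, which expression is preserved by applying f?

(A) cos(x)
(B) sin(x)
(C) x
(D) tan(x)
B

For f(x) = pi - x:
sin(pi - x) = sin(x), so sine is invariant under this transformation.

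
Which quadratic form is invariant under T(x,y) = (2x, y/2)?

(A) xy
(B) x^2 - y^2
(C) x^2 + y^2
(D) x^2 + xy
A

T multiplies x by 2 and divides y by 2.
Substitute the transformed coordinates into each option and compare with the original:
(A) xy  ->  (2x)(y/2) = xy   [equals xy: invariant]
(B) x^2 - y^2  ->  (2x)^2 - (y/2)^2 = 4x^2 - y^2/4   [differs from x^2 - y^2: not invariant]
(C) x^2 + y^2  ->  (2x)^2 + (y/2)^2 = 4x^2 + y^2/4   [differs from x^2 + y^2: not invariant]
(D) x^2 + xy  ->  (2x)^2 + (2x)(y/2) = 4x^2 + xy   [differs from x^2 + xy: not invariant]

Only option (A), xy, is unchanged by the transformation.
The factors 2 and 1/2 cancel only in the pure product xy.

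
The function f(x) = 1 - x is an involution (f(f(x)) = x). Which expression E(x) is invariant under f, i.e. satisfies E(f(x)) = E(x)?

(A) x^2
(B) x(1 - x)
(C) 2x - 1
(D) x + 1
B

Replace x by f(x) = 1 - x in each option and simplify. As a quick numerical cross-check, also compare E(3) with E(f(3)) = E(-2).

(A) x^2  ->  (1 - x)^2 = (x - 1)^2; check: E(3) = 9 but E(-2) = 4.   [not invariant]
(B) x(1 - x)  ->  (1 - x)(1 - (1 - x)), which simplifies back to x(1 - x); check: E(3) = -6, E(-2) = -6.   [invariant]
(C) 2x - 1  ->  2(1 - x) - 1 = 1 - 2x; check: E(3) = 5 but E(-2) = -5.   [not invariant]
(D) x + 1  ->  (1 - x) + 1 = 2 - x; check: E(3) = 4 but E(-2) = -1.   [not invariant]

Only (B) is unchanged. E is symmetric under swapping x with f(x) = 1 - x, which is exactly what an involution does.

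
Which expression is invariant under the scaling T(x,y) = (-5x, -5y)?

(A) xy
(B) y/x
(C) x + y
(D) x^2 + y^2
B

Under the uniform scaling T(x,y) = (-5x, -5y):
Substitute the transformed coordinates into each option and compare with the original:
(A) xy  ->  (-5x)(-5y) = 25xy   [differs from xy: not invariant]
(B) y/x  ->  (-5y)/(-5x) = y/x   [equals y/x: invariant]
(C) x + y  ->  (-5x) + (-5y) = -5x - 5y   [differs from x + y: not invariant]
(D) x^2 + y^2  ->  (-5x)^2 + (-5y)^2 = 25x^2 + 25y^2   [differs from x^2 + y^2: not invariant]

Only option (B), y/x, is unchanged by the transformation.
The common factor -5 cancels in a ratio of coordinates, while sums, products and sums of squares pick up factors of -5 or 25.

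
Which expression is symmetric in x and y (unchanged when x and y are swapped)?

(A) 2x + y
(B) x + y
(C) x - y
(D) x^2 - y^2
B

A symmetric expression is unchanged when the variables are permuted; here the transformation to test is the swap (x, y) -> (y, x).
Substitute the transformed coordinates into each option and compare with the original:
(A) 2x + y  ->  2(y) + (x) = x + 2y   [differs from 2x + y: not invariant]
(B) x + y  ->  (y) + (x) = x + y   [equals x + y: invariant]
(C) x - y  ->  (y) - (x) = -x + y   [differs from x - y: not invariant]
(D) x^2 - y^2  ->  (y)^2 - (x)^2 = -x^2 + y^2   [differs from x^2 - y^2: not invariant]

Only option (B), x + y, is unchanged by the transformation.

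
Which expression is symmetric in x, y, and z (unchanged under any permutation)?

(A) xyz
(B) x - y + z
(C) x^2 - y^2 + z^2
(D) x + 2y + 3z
A

A symmetric expression is unchanged when the variables are permuted; here the transformation to test is the swap (x, y) -> (y, x).
A symmetric expression must survive every permutation; the single swap x <-> y already eliminates the distractors, and the keyed expression is also unchanged by x <-> z and y <-> z (each variable enters it in exactly the same way).
Substitute the transformed coordinates into each option and compare with the original:
(A) xyz  ->  (y)(x)z = xyz   [equals xyz: invariant]
(B) x - y + z  ->  (y) - (x) + z = -x + y + z   [differs from x - y + z: not invariant]
(C) x^2 - y^2 + z^2  ->  (y)^2 - (x)^2 + z^2 = -x^2 + y^2 + z^2   [differs from x^2 - y^2 + z^2: not invariant]
(D) x + 2y + 3z  ->  (y) + 2(x) + 3z = 2x + y + 3z   [differs from x + 2y + 3z: not invariant]

Only option (A), xyz, is unchanged by the transformation.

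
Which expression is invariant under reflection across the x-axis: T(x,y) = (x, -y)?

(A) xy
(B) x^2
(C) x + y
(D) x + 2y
B

The map is reflection across the x-axis: T(x,y) = (x, -y).
Substitute the transformed coordinates into each option and compare with the original:
(A) xy  ->  (x)(-y) = -xy   [differs from xy: not invariant]
(B) x^2  ->  (x)^2 = x^2   [equals x^2: invariant]
(C) x + y  ->  (x) + (-y) = x - y   [differs from x + y: not invariant]
(D) x + 2y  ->  (x) + 2(-y) = x - 2y   [differs from x + 2y: not invariant]

Only option (B), x^2, is unchanged by the transformation.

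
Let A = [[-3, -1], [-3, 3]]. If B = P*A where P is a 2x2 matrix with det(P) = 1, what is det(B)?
-12

By the multiplicative property of determinants, det(B) = det(P*A) = det(P) * det(A) = det(A),
so the determinant is invariant under multiplication by any determinant-1 matrix; we just need det(A).

det(A) = (-3)(3) - (-1)(-3) = -9 - 3 = -12

Therefore det(B) = 1 * (-12) = -12.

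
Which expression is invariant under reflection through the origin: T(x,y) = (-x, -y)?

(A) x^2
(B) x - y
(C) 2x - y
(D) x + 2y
A

The map is reflection through the origin: T(x,y) = (-x, -y).
Substitute the transformed coordinates into each option and compare with the original:
(A) x^2  ->  (-x)^2 = x^2   [equals x^2: invariant]
(B) x - y  ->  (-x) - (-y) = -x + y   [differs from x - y: not invariant]
(C) 2x - y  ->  2(-x) - (-y) = -2x + y   [differs from 2x - y: not invariant]
(D) x + 2y  ->  (-x) + 2(-y) = -x - 2y   [differs from x + 2y: not invariant]

Only option (A), x^2, is unchanged by the transformation.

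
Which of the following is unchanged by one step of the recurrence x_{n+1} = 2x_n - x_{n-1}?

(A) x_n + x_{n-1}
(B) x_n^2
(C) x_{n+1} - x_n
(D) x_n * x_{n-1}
C

For the recurrence x_{n+1} = 2x_n - x_{n-1}:

If x_{n+1} = 2x_n - x_{n-1}, then:
x_{n+1} - x_n = x_n - x_{n-1}
The first difference is constant throughout the sequence.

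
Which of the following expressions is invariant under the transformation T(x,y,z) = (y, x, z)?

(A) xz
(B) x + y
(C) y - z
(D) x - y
B

Apply T(x,y,z) = (y, x, z) to each option, i.e. replace (x, y, z) by the transformed coordinates.
Substitute the transformed coordinates into each option and compare with the original:
(A) xz  ->  (y)(z) = yz   [differs from xz: not invariant]
(B) x + y  ->  (y) + (x) = x + y   [equals x + y: invariant]
(C) y - z  ->  (x) - (z) = x - z   [differs from y - z: not invariant]
(D) x - y  ->  (y) - (x) = -x + y   [differs from x - y: not invariant]

Only option (B), x + y, is unchanged by the transformation.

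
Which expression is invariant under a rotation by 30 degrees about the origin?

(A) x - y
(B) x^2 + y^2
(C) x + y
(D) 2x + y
B

A rotation by 30 degrees sends (x, y) to (sqrt(3)x/2 - y/2, x/2 + sqrt(3)y/2).
Substitute the transformed coordinates into each option and compare with the original:
(A) x - y  ->  (sqrt(3)x/2 - y/2) - (x/2 + sqrt(3)y/2) = -x/2 + sqrt(3)x/2 - sqrt(3)y/2 - y/2   [differs from x - y: not invariant]
(B) x^2 + y^2  ->  (sqrt(3)x/2 - y/2)^2 + (x/2 + sqrt(3)y/2)^2 = x^2 + y^2   [equals x^2 + y^2: invariant]
(C) x + y  ->  (sqrt(3)x/2 - y/2) + (x/2 + sqrt(3)y/2) = x/2 + sqrt(3)x/2 - y/2 + sqrt(3)y/2   [differs from x + y: not invariant]
(D) 2x + y  ->  2(sqrt(3)x/2 - y/2) + (x/2 + sqrt(3)y/2) = x/2 + sqrt(3)x - y + sqrt(3)y/2   [differs from 2x + y: not invariant]

Only option (B), x^2 + y^2, is unchanged by the transformation.
Geometrically, x^2 + y^2 is the squared distance from the origin, which every rotation about the origin preserves.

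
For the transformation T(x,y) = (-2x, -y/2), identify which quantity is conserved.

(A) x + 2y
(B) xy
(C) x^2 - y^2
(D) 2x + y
B

An expression E(x,y) is invariant under T if E(T(x,y)) = E(x,y). Here T(x,y) = (-2x, -y/2).
Substitute the transformed coordinates into each option and compare with the original:
(A) x + 2y  ->  (-2x) + 2(-y/2) = -2x - y   [differs from x + 2y: not invariant]
(B) xy  ->  (-2x)(-y/2) = xy   [equals xy: invariant]
(C) x^2 - y^2  ->  (-2x)^2 - (-y/2)^2 = 4x^2 - y^2/4   [differs from x^2 - y^2: not invariant]
(D) 2x + y  ->  2(-2x) + (-y/2) = -4x - y/2   [differs from 2x + y: not invariant]

Only option (B), xy, is unchanged by the transformation.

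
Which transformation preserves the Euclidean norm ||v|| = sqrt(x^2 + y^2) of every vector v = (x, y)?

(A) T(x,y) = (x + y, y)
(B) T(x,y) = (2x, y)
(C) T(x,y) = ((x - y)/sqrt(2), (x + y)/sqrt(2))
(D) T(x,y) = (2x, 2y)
C

A transformation preserves a norm if ||T(v)|| = ||v|| for every v; a single vector where the norm changes rules an option out.

(A) T(x,y) = (x + y, y): v = (0, 1) has norm sqrt((0)^2 + (1)^2) = 1, but T(v) = (1, 1) has norm sqrt(2) -- not preserved.
(B) T(x,y) = (2x, y): v = (1, 0) has norm sqrt((1)^2 + (0)^2) = 1, but T(v) = (2, 0) has norm 2 -- not preserved.
(C) T(x,y) = ((x - y)/sqrt(2), (x + y)/sqrt(2)): preserves the norm -- it is an orthogonal map (a rotation/reflection), and (sqrt(2)(x - y)/2)^2 + (sqrt(2)(x + y)/2)^2 simplifies to x^2 + y^2.
(D) T(x,y) = (2x, 2y): v = (1, 0) has norm sqrt((1)^2 + (0)^2) = 1, but T(v) = (2, 0) has norm 2 -- not preserved.

Therefore the answer is (C).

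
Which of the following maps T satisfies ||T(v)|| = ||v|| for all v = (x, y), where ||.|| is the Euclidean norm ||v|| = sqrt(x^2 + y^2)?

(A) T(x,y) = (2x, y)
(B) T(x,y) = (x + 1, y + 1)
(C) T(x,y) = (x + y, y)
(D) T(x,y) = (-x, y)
D

A transformation preserves a norm if ||T(v)|| = ||v|| for every v; a single vector where the norm changes rules an option out.

(A) T(x,y) = (2x, y): v = (1, 0) has norm sqrt((1)^2 + (0)^2) = 1, but T(v) = (2, 0) has norm 2 -- not preserved.
(B) T(x,y) = (x + 1, y + 1): v = (1, 0) has norm sqrt((1)^2 + (0)^2) = 1, but T(v) = (2, 1) has norm sqrt(5) -- not preserved.
(C) T(x,y) = (x + y, y): v = (0, 1) has norm sqrt((0)^2 + (1)^2) = 1, but T(v) = (1, 1) has norm sqrt(2) -- not preserved.
(D) T(x,y) = (-x, y): preserves the norm -- it is an orthogonal map (a rotation/reflection), and (-x)^2 + (y)^2 simplifies to x^2 + y^2.

Therefore the answer is (D).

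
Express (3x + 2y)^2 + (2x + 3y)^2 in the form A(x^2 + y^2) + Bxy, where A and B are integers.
13(x^2 + y^2) + 24xy

Expanding: (3x + 2y)^2 = 9x^2 + 12xy + 4y^2
(2x + 3y)^2 = 4x^2 + 12xy + 9y^2
Sum = (9+4)(x^2+y^2) + 24xy = 13(x^2 + y^2) + 24xy
This is symmetric in x and y.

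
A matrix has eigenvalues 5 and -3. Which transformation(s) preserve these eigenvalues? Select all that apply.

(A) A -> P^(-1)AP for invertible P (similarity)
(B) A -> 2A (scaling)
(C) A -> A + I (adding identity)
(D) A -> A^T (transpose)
A and D

Eigenvalues are preserved by:
1. Similarity transformations: A -> P^(-1)AP (same characteristic polynomial)
2. Transpose: A^T has the same eigenvalues as A

Eigenvalues are NOT preserved by:
- Adding identity: eigenvalues become 5+1, -3+1
- Scaling: eigenvalues become 10, -6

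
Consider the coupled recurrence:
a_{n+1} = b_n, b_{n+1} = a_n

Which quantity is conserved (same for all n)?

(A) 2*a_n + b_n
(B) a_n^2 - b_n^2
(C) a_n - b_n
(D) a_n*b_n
D

Replace a_n by a_{n+1} = b_n and b_n by b_{n+1} = a_n in each option and simplify:
(A) 2*a_n + b_n  ->  2*(b_n) + (a_n) = a_n + 2*b_n   [not conserved]
(B) a_n^2 - b_n^2  ->  (b_n)^2 - (a_n)^2 = -a_n^2 + b_n^2   [not conserved]
(C) a_n - b_n  ->  (b_n) - (a_n) = -a_n + b_n   [not conserved]
(D) a_n*b_n  ->  (b_n)*(a_n) = a_n*b_n   [conserved]

Only (D) a_n*b_n returns to itself after one step, so it is the conserved quantity.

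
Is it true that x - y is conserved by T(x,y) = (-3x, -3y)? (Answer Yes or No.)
No

Substitute T(x,y) = (-3x, -3y) into the expression and compare with the original.

Original: x - y
After applying T: (-3x) - (-3y) = -3x + 3y

This differs from the original x - y (difference: -4x + 4y), so the expression is NOT invariant.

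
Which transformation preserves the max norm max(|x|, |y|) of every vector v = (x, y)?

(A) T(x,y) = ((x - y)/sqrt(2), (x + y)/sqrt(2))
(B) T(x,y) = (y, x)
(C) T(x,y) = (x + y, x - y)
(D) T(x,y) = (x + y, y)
B

A transformation preserves a norm if ||T(v)|| = ||v|| for every v; a single vector where the norm changes rules an option out.

(A) T(x,y) = ((x - y)/sqrt(2), (x + y)/sqrt(2)): v = (1, 0) has norm max(|1|, |0|) = 1, but T(v) = (sqrt(2)/2, sqrt(2)/2) has norm sqrt(2)/2 -- not preserved.
(B) T(x,y) = (y, x): preserves the norm -- it only permutes the coordinates and/or flips signs, which leaves max(|x|, |y|) unchanged.
(C) T(x,y) = (x + y, x - y): v = (1, 1) has norm max(|1|, |1|) = 1, but T(v) = (2, 0) has norm 2 -- not preserved.
(D) T(x,y) = (x + y, y): v = (1, 1) has norm max(|1|, |1|) = 1, but T(v) = (2, 1) has norm 2 -- not preserved.

Therefore the answer is (B).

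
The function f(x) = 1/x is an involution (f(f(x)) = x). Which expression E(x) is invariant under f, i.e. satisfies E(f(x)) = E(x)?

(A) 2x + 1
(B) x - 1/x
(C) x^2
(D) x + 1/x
D

Replace x by f(x) = 1/x in each option and simplify. As a quick numerical cross-check, also compare E(4) with E(f(4)) = E(1/4).

(A) 2x + 1  ->  2(1/x) + 1 = (x + 2)/x; check: E(4) = 9 but E(1/4) = 3/2.   [not invariant]
(B) x - 1/x  ->  (1/x) - 1/(1/x) = -x + 1/x; check: E(4) = 15/4 but E(1/4) = -15/4.   [not invariant]
(C) x^2  ->  (1/x)^2 = x^(-2); check: E(4) = 16 but E(1/4) = 1/16.   [not invariant]
(D) x + 1/x  ->  (1/x) + 1/(1/x), which simplifies back to x + 1/x; check: E(4) = 17/4, E(1/4) = 17/4.   [invariant]

Only (D) is unchanged. E is symmetric under swapping x with f(x) = 1/x, which is exactly what an involution does.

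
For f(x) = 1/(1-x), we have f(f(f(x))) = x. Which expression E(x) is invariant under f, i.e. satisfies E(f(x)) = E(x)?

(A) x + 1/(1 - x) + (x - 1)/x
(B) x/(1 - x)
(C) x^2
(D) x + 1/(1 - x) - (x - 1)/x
A

Replace x by f(x) = 1/(1 - x) in each option and simplify. As a quick numerical cross-check, also compare E(5) with E(f(5)) = E(-1/4).

(A) x + 1/(1 - x) + (x - 1)/x  ->  (1/(1 - x)) + 1/(1 - (1/(1 - x))) + ((1/(1 - x)) - 1)/(1/(1 - x)), which simplifies back to x + 1/(1 - x) + (x - 1)/x; check: E(5) = 111/20, E(-1/4) = 111/20.   [invariant]
(B) x/(1 - x)  ->  (1/(1 - x))/(1 - (1/(1 - x))) = -1/x; check: E(5) = -5/4 but E(-1/4) = -1/5.   [not invariant]
(C) x^2  ->  (1/(1 - x))^2 = (x - 1)^(-2); check: E(5) = 25 but E(-1/4) = 1/16.   [not invariant]
(D) x + 1/(1 - x) - (x - 1)/x  ->  (1/(1 - x)) + 1/(1 - (1/(1 - x))) - ((1/(1 - x)) - 1)/(1/(1 - x)) = (x^2(1 - x) - x + (x - 1)^2)/(x(x - 1)); check: E(5) = 79/20 but E(-1/4) = -89/20.   [not invariant]

Only (A) is unchanged. Indeed f(f(x)) = 1/(1 - 1/(1-x)) = (1-x)/(-x) = (x-1)/x, so E(x) = x + f(x) + f(f(x)) is the sum over the whole 3-cycle; applying f just permutes the three terms cyclically (x -> f(x) -> f(f(x)) -> x), leaving the sum unchanged.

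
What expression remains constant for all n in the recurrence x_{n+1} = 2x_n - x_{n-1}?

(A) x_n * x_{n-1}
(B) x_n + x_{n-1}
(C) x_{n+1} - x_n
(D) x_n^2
C

For the recurrence x_{n+1} = 2x_n - x_{n-1}:

If x_{n+1} = 2x_n - x_{n-1}, then:
x_{n+1} - x_n = x_n - x_{n-1}
The first difference is constant throughout the sequence.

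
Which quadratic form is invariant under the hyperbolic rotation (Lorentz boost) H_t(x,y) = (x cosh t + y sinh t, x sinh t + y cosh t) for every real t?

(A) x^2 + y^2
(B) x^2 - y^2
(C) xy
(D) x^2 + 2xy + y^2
B

Write x' = x cosh t + y sinh t, y' = x sinh t + y cosh t and substitute into each option:
(A) x^2 + y^2: (x cosh t + y sinh t)^2 + (x sinh t + y cosh t)^2 = (x^2 + y^2)(cosh^2 t + sinh^2 t) + 4xy sinh t cosh t = (x^2 + y^2) cosh 2t + 2xy sinh 2t   [not invariant for t != 0]
(B) x^2 - y^2: (x cosh t + y sinh t)^2 - (x sinh t + y cosh t)^2 = x^2(cosh^2 t - sinh^2 t) + 2xy(cosh t sinh t - sinh t cosh t) + y^2(sinh^2 t - cosh^2 t) = x^2 - y^2   [invariant, using cosh^2 t - sinh^2 t = 1]
(C) xy: (x cosh t + y sinh t)(x sinh t + y cosh t) = xy(cosh^2 t + sinh^2 t) + (x^2 + y^2) sinh t cosh t = xy cosh 2t + (x^2 + y^2)(sinh 2t)/2   [not invariant for t != 0]
(D) x^2 + 2xy + y^2: (x' + y')^2 with x' + y' = (x + y)(cosh t + sinh t) = (x + y)e^t, so it becomes (x + y)^2 e^(2t)   [not invariant for t != 0]

Only (B) x^2 - y^2 is unchanged; it is the Minkowski form preserved by Lorentz boosts, just as x^2 + y^2 is preserved by ordinary rotations.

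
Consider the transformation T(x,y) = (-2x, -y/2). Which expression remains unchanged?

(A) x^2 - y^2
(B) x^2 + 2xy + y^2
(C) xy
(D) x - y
C

An expression E(x,y) is invariant under T if E(T(x,y)) = E(x,y). Here T(x,y) = (-2x, -y/2).
Substitute the transformed coordinates into each option and compare with the original:
(A) x^2 - y^2  ->  (-2x)^2 - (-y/2)^2 = 4x^2 - y^2/4   [differs from x^2 - y^2: not invariant]
(B) x^2 + 2xy + y^2  ->  (-2x)^2 + 2(-2x)(-y/2) + (-y/2)^2 = 4x^2 + 2xy + y^2/4   [differs from x^2 + 2xy + y^2: not invariant]
(C) xy  ->  (-2x)(-y/2) = xy   [equals xy: invariant]
(D) x - y  ->  (-2x) - (-y/2) = -2x + y/2   [differs from x - y: not invariant]

Only option (C), xy, is unchanged by the transformation.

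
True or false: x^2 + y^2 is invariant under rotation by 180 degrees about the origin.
True

Applying rotation by 180 degrees: x' = x*cos(180 degrees) - y*sin(180 degrees) = -x, y' = x*sin(180 degrees) + y*cos(180 degrees) = -y

Substituting into x^2 + y^2:
(-x)^2 + (-y)^2
= x^2 + y^2

This equals the original expression x^2 + y^2, so it IS invariant.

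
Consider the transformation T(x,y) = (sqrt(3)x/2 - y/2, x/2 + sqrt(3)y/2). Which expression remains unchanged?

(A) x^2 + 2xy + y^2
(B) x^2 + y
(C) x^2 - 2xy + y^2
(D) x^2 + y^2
D

An expression E(x,y) is invariant under T if E(T(x,y)) = E(x,y). Here T(x,y) = (sqrt(3)x/2 - y/2, x/2 + sqrt(3)y/2).
Substitute the transformed coordinates into each option and compare with the original:
(A) x^2 + 2xy + y^2  ->  (sqrt(3)x/2 - y/2)^2 + 2(sqrt(3)x/2 - y/2)(x/2 + sqrt(3)y/2) + (x/2 + sqrt(3)y/2)^2 = sqrt(3)x^2/2 + x^2 + xy - sqrt(3)y^2/2 + y^2   [differs from x^2 + 2xy + y^2: not invariant]
(B) x^2 + y  ->  (sqrt(3)x/2 - y/2)^2 + (x/2 + sqrt(3)y/2) = 3x^2/4 - sqrt(3)xy/2 + x/2 + y^2/4 + sqrt(3)y/2   [differs from x^2 + y: not invariant]
(C) x^2 - 2xy + y^2  ->  (sqrt(3)x/2 - y/2)^2 - 2(sqrt(3)x/2 - y/2)(x/2 + sqrt(3)y/2) + (x/2 + sqrt(3)y/2)^2 = -sqrt(3)x^2/2 + x^2 - xy + sqrt(3)y^2/2 + y^2   [differs from x^2 - 2xy + y^2: not invariant]
(D) x^2 + y^2  ->  (sqrt(3)x/2 - y/2)^2 + (x/2 + sqrt(3)y/2)^2 = x^2 + y^2   [equals x^2 + y^2: invariant]

Only option (D), x^2 + y^2, is unchanged by the transformation.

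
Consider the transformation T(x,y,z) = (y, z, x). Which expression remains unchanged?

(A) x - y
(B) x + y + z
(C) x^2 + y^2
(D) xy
B

Apply T(x,y,z) = (y, z, x) to each option, i.e. replace (x, y, z) by the transformed coordinates.
Substitute the transformed coordinates into each option and compare with the original:
(A) x - y  ->  (y) - (z) = y - z   [differs from x - y: not invariant]
(B) x + y + z  ->  (y) + (z) + (x) = x + y + z   [equals x + y + z: invariant]
(C) x^2 + y^2  ->  (y)^2 + (z)^2 = y^2 + z^2   [differs from x^2 + y^2: not invariant]
(D) xy  ->  (y)(z) = yz   [differs from xy: not invariant]

Only option (B), x + y + z, is unchanged by the transformation.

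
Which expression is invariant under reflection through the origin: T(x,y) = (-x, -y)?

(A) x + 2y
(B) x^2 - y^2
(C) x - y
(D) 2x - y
B

The map is reflection through the origin: T(x,y) = (-x, -y).
Substitute the transformed coordinates into each option and compare with the original:
(A) x + 2y  ->  (-x) + 2(-y) = -x - 2y   [differs from x + 2y: not invariant]
(B) x^2 - y^2  ->  (-x)^2 - (-y)^2 = x^2 - y^2   [equals x^2 - y^2: invariant]
(C) x - y  ->  (-x) - (-y) = -x + y   [differs from x - y: not invariant]
(D) 2x - y  ->  2(-x) - (-y) = -2x + y   [differs from 2x - y: not invariant]

Only option (B), x^2 - y^2, is unchanged by the transformation.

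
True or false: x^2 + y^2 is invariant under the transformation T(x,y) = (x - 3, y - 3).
False

Substitute T(x,y) = (x - 3, y - 3) into the expression and compare with the original.

Original: x^2 + y^2
After applying T: (x - 3)^2 + (y - 3)^2 = x^2 - 6x + y^2 - 6y + 18

This differs from the original x^2 + y^2 (difference: -6x - 6y + 18), so the expression is NOT invariant.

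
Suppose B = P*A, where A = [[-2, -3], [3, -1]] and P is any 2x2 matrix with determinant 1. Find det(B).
11

By the multiplicative property of determinants, det(B) = det(P*A) = det(P) * det(A) = det(A),
so the determinant is invariant under multiplication by any determinant-1 matrix; we just need det(A).

det(A) = (-2)(-1) - (-3)(3) = 2 - (-9) = 11

Therefore det(B) = 1 * 11 = 11.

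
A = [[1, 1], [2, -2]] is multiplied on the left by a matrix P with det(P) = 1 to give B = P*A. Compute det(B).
-4

By the multiplicative property of determinants, det(B) = det(P*A) = det(P) * det(A) = det(A),
so the determinant is invariant under multiplication by any determinant-1 matrix; we just need det(A).

det(A) = (1)(-2) - (1)(2) = -2 - 2 = -4

Therefore det(B) = 1 * (-4) = -4.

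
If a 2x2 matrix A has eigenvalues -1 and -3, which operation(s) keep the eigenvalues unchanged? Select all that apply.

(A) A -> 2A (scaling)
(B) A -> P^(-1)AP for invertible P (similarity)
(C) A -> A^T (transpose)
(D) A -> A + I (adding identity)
B and C

Eigenvalues are preserved by:
1. Similarity transformations: A -> P^(-1)AP (same characteristic polynomial)
2. Transpose: A^T has the same eigenvalues as A

Eigenvalues are NOT preserved by:
- Adding identity: eigenvalues become -1+1, -3+1
- Scaling: eigenvalues become -2, -6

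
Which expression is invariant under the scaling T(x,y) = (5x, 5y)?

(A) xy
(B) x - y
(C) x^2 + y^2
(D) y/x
D

Under the uniform scaling T(x,y) = (5x, 5y):
Substitute the transformed coordinates into each option and compare with the original:
(A) xy  ->  (5x)(5y) = 25xy   [differs from xy: not invariant]
(B) x - y  ->  (5x) - (5y) = 5x - 5y   [differs from x - y: not invariant]
(C) x^2 + y^2  ->  (5x)^2 + (5y)^2 = 25x^2 + 25y^2   [differs from x^2 + y^2: not invariant]
(D) y/x  ->  (5y)/(5x) = y/x   [equals y/x: invariant]

Only option (D), y/x, is unchanged by the transformation.
The common factor 5 cancels in a ratio of coordinates, while sums, products and sums of squares pick up factors of 5 or 25.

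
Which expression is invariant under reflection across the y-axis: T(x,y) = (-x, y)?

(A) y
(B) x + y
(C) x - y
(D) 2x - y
A

The map is reflection across the y-axis: T(x,y) = (-x, y).
Substitute the transformed coordinates into each option and compare with the original:
(A) y  ->  (y) = y   [equals y: invariant]
(B) x + y  ->  (-x) + (y) = -x + y   [differs from x + y: not invariant]
(C) x - y  ->  (-x) - (y) = -x - y   [differs from x - y: not invariant]
(D) 2x - y  ->  2(-x) - (y) = -2x - y   [differs from 2x - y: not invariant]

Only option (A), y, is unchanged by the transformation.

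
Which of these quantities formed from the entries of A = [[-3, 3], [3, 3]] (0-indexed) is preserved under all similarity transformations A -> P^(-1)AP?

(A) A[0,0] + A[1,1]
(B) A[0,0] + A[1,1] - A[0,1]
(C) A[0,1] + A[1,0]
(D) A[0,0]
A

A[0,0] + A[1,1] is the trace of A. By the cyclic property of the trace, tr(P^(-1)AP) = tr(APP^(-1)) = tr(A), so it is the same for every matrix similar to A.

The other combinations are not similarity invariants. For example, take P = [[2, 1], [1, 1]] (det P = 1), so P^(-1) = [[1, -1], [-1, 2]] and
B = P^(-1)AP = [[-12, -6], [21, 12]].
Evaluating each option on A and on B:
(A) A[0,0] + A[1,1]: 0 for A, 0 for B -> unchanged
(B) A[0,0] + A[1,1] - A[0,1]: -3 for A, 6 for B -> changes
(C) A[0,1] + A[1,0]: 6 for A, 15 for B -> changes
(D) A[0,0]: -3 for A, -12 for B -> changes

Only (A) A[0,0] + A[1,1] = 0 survives (and it does so for every P, not just this one), so it is the invariant.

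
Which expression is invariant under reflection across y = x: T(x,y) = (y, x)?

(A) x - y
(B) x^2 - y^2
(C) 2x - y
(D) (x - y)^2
D

The map is reflection across y = x: T(x,y) = (y, x).
Substitute the transformed coordinates into each option and compare with the original:
(A) x - y  ->  (y) - (x) = -x + y   [differs from x - y: not invariant]
(B) x^2 - y^2  ->  (y)^2 - (x)^2 = -x^2 + y^2   [differs from x^2 - y^2: not invariant]
(C) 2x - y  ->  2(y) - (x) = -x + 2y   [differs from 2x - y: not invariant]
(D) (x - y)^2  ->  ((y) - (x))^2 = x^2 - 2xy + y^2   [equals (x - y)^2: invariant]

Only option (D), (x - y)^2, is unchanged by the transformation.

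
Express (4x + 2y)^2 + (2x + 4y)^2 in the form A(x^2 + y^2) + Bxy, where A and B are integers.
20(x^2 + y^2) + 32xy

Expanding: (4x + 2y)^2 = 16x^2 + 16xy + 4y^2
(2x + 4y)^2 = 4x^2 + 16xy + 16y^2
Sum = (16+4)(x^2+y^2) + 32xy = 20(x^2 + y^2) + 32xy
This is symmetric in x and y.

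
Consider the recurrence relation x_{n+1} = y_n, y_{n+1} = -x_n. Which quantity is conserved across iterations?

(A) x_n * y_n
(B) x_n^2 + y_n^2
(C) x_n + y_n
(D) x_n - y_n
B

For the recurrence x_{n+1} = y_n, y_{n+1} = -x_n:

x_{n+1}^2 + y_{n+1}^2 = y_n^2 + (-x_n)^2 = x_n^2 + y_n^2
The sum of squares is conserved (like energy in a harmonic oscillator).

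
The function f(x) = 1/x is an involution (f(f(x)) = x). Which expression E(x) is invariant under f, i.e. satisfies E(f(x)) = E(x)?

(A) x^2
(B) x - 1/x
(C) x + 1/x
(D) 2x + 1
C

Replace x by f(x) = 1/x in each option and simplify. As a quick numerical cross-check, also compare E(4) with E(f(4)) = E(1/4).

(A) x^2  ->  (1/x)^2 = x^(-2); check: E(4) = 16 but E(1/4) = 1/16.   [not invariant]
(B) x - 1/x  ->  (1/x) - 1/(1/x) = -x + 1/x; check: E(4) = 15/4 but E(1/4) = -15/4.   [not invariant]
(C) x + 1/x  ->  (1/x) + 1/(1/x), which simplifies back to x + 1/x; check: E(4) = 17/4, E(1/4) = 17/4.   [invariant]
(D) 2x + 1  ->  2(1/x) + 1 = (x + 2)/x; check: E(4) = 9 but E(1/4) = 3/2.   [not invariant]

Only (C) is unchanged. E is symmetric under swapping x with f(x) = 1/x, which is exactly what an involution does.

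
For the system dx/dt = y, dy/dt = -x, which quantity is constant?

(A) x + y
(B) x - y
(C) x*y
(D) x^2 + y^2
D

A first integral I satisfies dI/dt = 0 along every solution. Differentiate each option and use the equation of motion:
(A) d/dt[x + y] = y + (-x) = y - x, not identically 0
(B) d/dt[x - y] = y - (-x) = x + y, not identically 0
(C) d/dt[x*y] = (dx/dt)y + x(dy/dt) = y^2 - x^2, not identically 0
(D) d/dt[x^2 + y^2] = 2x*dx/dt + 2y*dy/dt = 2x*y + 2y*(-x) = 0

Only (D) has zero time-derivative. So x^2 + y^2 (the squared radius; trajectories are circles) is the conserved quantity.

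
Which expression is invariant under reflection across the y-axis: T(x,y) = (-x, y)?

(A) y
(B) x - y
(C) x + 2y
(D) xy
A

The map is reflection across the y-axis: T(x,y) = (-x, y).
Substitute the transformed coordinates into each option and compare with the original:
(A) y  ->  (y) = y   [equals y: invariant]
(B) x - y  ->  (-x) - (y) = -x - y   [differs from x - y: not invariant]
(C) x + 2y  ->  (-x) + 2(y) = -x + 2y   [differs from x + 2y: not invariant]
(D) xy  ->  (-x)(y) = -xy   [differs from xy: not invariant]

Only option (A), y, is unchanged by the transformation.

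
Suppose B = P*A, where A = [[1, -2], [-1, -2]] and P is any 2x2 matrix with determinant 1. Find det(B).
-4

By the multiplicative property of determinants, det(B) = det(P*A) = det(P) * det(A) = det(A),
so the determinant is invariant under multiplication by any determinant-1 matrix; we just need det(A).

det(A) = (1)(-2) - (-2)(-1) = -2 - 2 = -4

Therefore det(B) = 1 * (-4) = -4.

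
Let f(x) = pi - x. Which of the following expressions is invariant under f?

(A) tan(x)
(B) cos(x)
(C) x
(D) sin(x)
D

For f(x) = pi - x:
sin(pi - x) = sin(x), so sine is invariant under this transformation.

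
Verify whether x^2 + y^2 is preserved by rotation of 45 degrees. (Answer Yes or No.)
Yes

Applying rotation by 45 degrees: x' = x*cos(45 degrees) - y*sin(45 degrees) = sqrt(2)x/2 - sqrt(2)y/2, y' = x*sin(45 degrees) + y*cos(45 degrees) = sqrt(2)x/2 + sqrt(2)y/2

Substituting into x^2 + y^2:
(sqrt(2)x/2 - sqrt(2)y/2)^2 + (sqrt(2)x/2 + sqrt(2)y/2)^2
= x^2 + y^2

This equals the original expression x^2 + y^2, so it IS invariant.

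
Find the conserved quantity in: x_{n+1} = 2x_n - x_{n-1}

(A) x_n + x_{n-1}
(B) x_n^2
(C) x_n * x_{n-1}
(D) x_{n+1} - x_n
D

For the recurrence x_{n+1} = 2x_n - x_{n-1}:

If x_{n+1} = 2x_n - x_{n-1}, then:
x_{n+1} - x_n = x_n - x_{n-1}
The first difference is constant throughout the sequence.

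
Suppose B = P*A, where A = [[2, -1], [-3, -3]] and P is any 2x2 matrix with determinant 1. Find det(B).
-9

By the multiplicative property of determinants, det(B) = det(P*A) = det(P) * det(A) = det(A),
so the determinant is invariant under multiplication by any determinant-1 matrix; we just need det(A).

det(A) = (2)(-3) - (-1)(-3) = -6 - 3 = -9

Therefore det(B) = 1 * (-9) = -9.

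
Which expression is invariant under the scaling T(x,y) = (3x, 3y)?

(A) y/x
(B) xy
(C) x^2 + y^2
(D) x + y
A

Under the uniform scaling T(x,y) = (3x, 3y):
Substitute the transformed coordinates into each option and compare with the original:
(A) y/x  ->  (3y)/(3x) = y/x   [equals y/x: invariant]
(B) xy  ->  (3x)(3y) = 9xy   [differs from xy: not invariant]
(C) x^2 + y^2  ->  (3x)^2 + (3y)^2 = 9x^2 + 9y^2   [differs from x^2 + y^2: not invariant]
(D) x + y  ->  (3x) + (3y) = 3x + 3y   [differs from x + y: not invariant]

Only option (A), y/x, is unchanged by the transformation.
The common factor 3 cancels in a ratio of coordinates, while sums, products and sums of squares pick up factors of 3 or 9.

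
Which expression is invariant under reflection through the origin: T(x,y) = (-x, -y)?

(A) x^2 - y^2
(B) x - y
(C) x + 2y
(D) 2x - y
A

The map is reflection through the origin: T(x,y) = (-x, -y).
Substitute the transformed coordinates into each option and compare with the original:
(A) x^2 - y^2  ->  (-x)^2 - (-y)^2 = x^2 - y^2   [equals x^2 - y^2: invariant]
(B) x - y  ->  (-x) - (-y) = -x + y   [differs from x - y: not invariant]
(C) x + 2y  ->  (-x) + 2(-y) = -x - 2y   [differs from x + 2y: not invariant]
(D) 2x - y  ->  2(-x) - (-y) = -2x + y   [differs from 2x - y: not invariant]

Only option (A), x^2 - y^2, is unchanged by the transformation.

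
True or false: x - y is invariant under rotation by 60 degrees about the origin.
False

Applying rotation by 60 degrees: x' = x*cos(60 degrees) - y*sin(60 degrees) = x/2 - sqrt(3)y/2, y' = x*sin(60 degrees) + y*cos(60 degrees) = sqrt(3)x/2 + y/2

Substituting into x - y:
(x/2 - sqrt(3)y/2) - (sqrt(3)x/2 + y/2)
= -sqrt(3)x/2 + x/2 - sqrt(3)y/2 - y/2

This differs from the original expression x - y, so it is NOT invariant.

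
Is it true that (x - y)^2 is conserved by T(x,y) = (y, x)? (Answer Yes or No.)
Yes

Substitute T(x,y) = (y, x) into the expression and compare with the original.

Original: (x - y)^2
After applying T: ((y) - (x))^2 = x^2 - 2xy + y^2

This is identical to the original (x - y)^2, so the expression is invariant.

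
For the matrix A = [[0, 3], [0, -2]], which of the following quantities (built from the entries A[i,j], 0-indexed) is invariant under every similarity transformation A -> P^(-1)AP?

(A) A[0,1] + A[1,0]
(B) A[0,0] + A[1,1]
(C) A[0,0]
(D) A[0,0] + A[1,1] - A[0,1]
B

A[0,0] + A[1,1] is the trace of A. By the cyclic property of the trace, tr(P^(-1)AP) = tr(APP^(-1)) = tr(A), so it is the same for every matrix similar to A.

The other combinations are not similarity invariants. For example, take P = [[1, 1], [1, 2]] (det P = 1), so P^(-1) = [[2, -1], [-1, 1]] and
B = P^(-1)AP = [[8, 16], [-5, -10]].
Evaluating each option on A and on B:
(A) A[0,1] + A[1,0]: 3 for A, 11 for B -> changes
(B) A[0,0] + A[1,1]: -2 for A, -2 for B -> unchanged
(C) A[0,0]: 0 for A, 8 for B -> changes
(D) A[0,0] + A[1,1] - A[0,1]: -5 for A, -18 for B -> changes

Only (B) A[0,0] + A[1,1] = -2 survives (and it does so for every P, not just this one), so it is the invariant.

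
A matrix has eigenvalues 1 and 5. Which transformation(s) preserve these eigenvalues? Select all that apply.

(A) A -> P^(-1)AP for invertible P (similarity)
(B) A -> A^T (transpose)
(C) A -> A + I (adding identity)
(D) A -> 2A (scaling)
A and B

Eigenvalues are preserved by:
1. Similarity transformations: A -> P^(-1)AP (same characteristic polynomial)
2. Transpose: A^T has the same eigenvalues as A

Eigenvalues are NOT preserved by:
- Adding identity: eigenvalues become 1+1, 5+1
- Scaling: eigenvalues become 2, 10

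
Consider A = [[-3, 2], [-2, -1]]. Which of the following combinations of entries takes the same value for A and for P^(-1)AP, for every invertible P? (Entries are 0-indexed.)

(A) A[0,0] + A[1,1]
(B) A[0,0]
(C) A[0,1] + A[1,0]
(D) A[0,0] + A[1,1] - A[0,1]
A

A[0,0] + A[1,1] is the trace of A. By the cyclic property of the trace, tr(P^(-1)AP) = tr(APP^(-1)) = tr(A), so it is the same for every matrix similar to A.

The other combinations are not similarity invariants. For example, take P = [[1, -1], [0, 1]] (det P = 1), so P^(-1) = [[1, 1], [0, 1]] and
B = P^(-1)AP = [[-5, 6], [-2, 1]].
Evaluating each option on A and on B:
(A) A[0,0] + A[1,1]: -4 for A, -4 for B -> unchanged
(B) A[0,0]: -3 for A, -5 for B -> changes
(C) A[0,1] + A[1,0]: 0 for A, 4 for B -> changes
(D) A[0,0] + A[1,1] - A[0,1]: -6 for A, -10 for B -> changes

Only (A) A[0,0] + A[1,1] = -4 survives (and it does so for every P, not just this one), so it is the invariant.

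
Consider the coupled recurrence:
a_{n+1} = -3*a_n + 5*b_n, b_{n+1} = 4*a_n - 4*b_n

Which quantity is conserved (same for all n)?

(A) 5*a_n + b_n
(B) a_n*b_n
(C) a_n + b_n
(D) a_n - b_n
C

Replace a_n by a_{n+1} = -3*a_n + 5*b_n and b_n by b_{n+1} = 4*a_n - 4*b_n in each option and simplify:
(A) 5*a_n + b_n  ->  5*(-3*a_n + 5*b_n) + (4*a_n - 4*b_n) = -11*a_n + 21*b_n   [not conserved]
(B) a_n*b_n  ->  (-3*a_n + 5*b_n)*(4*a_n - 4*b_n) = -12*a_n^2 + 32*a_n*b_n - 20*b_n^2   [not conserved]
(C) a_n + b_n  ->  (-3*a_n + 5*b_n) + (4*a_n - 4*b_n) = a_n + b_n   [conserved]
(D) a_n - b_n  ->  (-3*a_n + 5*b_n) - (4*a_n - 4*b_n) = -7*a_n + 9*b_n   [not conserved]

Only (C) a_n + b_n returns to itself after one step, so it is the conserved quantity.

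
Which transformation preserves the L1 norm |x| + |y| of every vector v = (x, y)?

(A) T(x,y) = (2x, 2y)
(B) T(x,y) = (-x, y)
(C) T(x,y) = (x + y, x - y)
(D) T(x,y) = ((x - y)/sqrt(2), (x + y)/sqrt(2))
B

A transformation preserves a norm if ||T(v)|| = ||v|| for every v; a single vector where the norm changes rules an option out.

(A) T(x,y) = (2x, 2y): v = (1, 0) has norm |1| + |0| = 1, but T(v) = (2, 0) has norm 2 -- not preserved.
(B) T(x,y) = (-x, y): preserves the norm -- it only permutes the coordinates and/or flips signs, which leaves |x| + |y| unchanged.
(C) T(x,y) = (x + y, x - y): v = (1, 0) has norm |1| + |0| = 1, but T(v) = (1, 1) has norm 2 -- not preserved.
(D) T(x,y) = ((x - y)/sqrt(2), (x + y)/sqrt(2)): v = (1, 0) has norm |1| + |0| = 1, but T(v) = (sqrt(2)/2, sqrt(2)/2) has norm sqrt(2) -- not preserved.

Therefore the answer is (B).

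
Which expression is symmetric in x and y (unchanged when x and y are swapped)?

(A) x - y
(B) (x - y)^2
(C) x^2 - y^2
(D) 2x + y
B

A symmetric expression is unchanged when the variables are permuted; here the transformation to test is the swap (x, y) -> (y, x).
Substitute the transformed coordinates into each option and compare with the original:
(A) x - y  ->  (y) - (x) = -x + y   [differs from x - y: not invariant]
(B) (x - y)^2  ->  ((y) - (x))^2 = x^2 - 2xy + y^2   [equals (x - y)^2: invariant]
(C) x^2 - y^2  ->  (y)^2 - (x)^2 = -x^2 + y^2   [differs from x^2 - y^2: not invariant]
(D) 2x + y  ->  2(y) + (x) = x + 2y   [differs from 2x + y: not invariant]

Only option (B), (x - y)^2, is unchanged by the transformation.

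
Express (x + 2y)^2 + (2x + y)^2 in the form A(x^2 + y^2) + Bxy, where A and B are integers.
5(x^2 + y^2) + 8xy

Expanding: (x + 2y)^2 = x^2 + 4xy + 4y^2
(2x + y)^2 = 4x^2 + 4xy + y^2
Sum = (1+4)(x^2+y^2) + 8xy = 5(x^2 + y^2) + 8xy
This is symmetric in x and y.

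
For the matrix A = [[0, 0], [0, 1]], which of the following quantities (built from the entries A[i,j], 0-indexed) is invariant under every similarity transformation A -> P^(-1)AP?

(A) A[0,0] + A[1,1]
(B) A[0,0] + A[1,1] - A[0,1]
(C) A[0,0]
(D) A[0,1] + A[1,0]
A

A[0,0] + A[1,1] is the trace of A. By the cyclic property of the trace, tr(P^(-1)AP) = tr(APP^(-1)) = tr(A), so it is the same for every matrix similar to A.

The other combinations are not similarity invariants. For example, take P = [[2, 1], [1, 1]] (det P = 1), so P^(-1) = [[1, -1], [-1, 2]] and
B = P^(-1)AP = [[-1, -1], [2, 2]].
Evaluating each option on A and on B:
(A) A[0,0] + A[1,1]: 1 for A, 1 for B -> unchanged
(B) A[0,0] + A[1,1] - A[0,1]: 1 for A, 2 for B -> changes
(C) A[0,0]: 0 for A, -1 for B -> changes
(D) A[0,1] + A[1,0]: 0 for A, 1 for B -> changes

Only (A) A[0,0] + A[1,1] = 1 survives (and it does so for every P, not just this one), so it is the invariant.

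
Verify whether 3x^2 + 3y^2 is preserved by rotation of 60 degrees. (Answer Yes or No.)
Yes

Applying rotation by 60 degrees: x' = x*cos(60 degrees) - y*sin(60 degrees) = x/2 - sqrt(3)y/2, y' = x*sin(60 degrees) + y*cos(60 degrees) = sqrt(3)x/2 + y/2

Substituting into 3x^2 + 3y^2:
3(x/2 - sqrt(3)y/2)^2 + 3(sqrt(3)x/2 + y/2)^2
= 3x^2 + 3y^2

This equals the original expression 3x^2 + 3y^2, so it IS invariant.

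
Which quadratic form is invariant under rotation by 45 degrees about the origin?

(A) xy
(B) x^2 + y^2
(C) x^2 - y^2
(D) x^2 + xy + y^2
B

Rotation by 45 degrees sends (x, y) to (sqrt(2)x/2 - sqrt(2)y/2, sqrt(2)x/2 + sqrt(2)y/2).
Substitute the transformed coordinates into each option and compare with the original:
(A) xy  ->  (sqrt(2)x/2 - sqrt(2)y/2)(sqrt(2)x/2 + sqrt(2)y/2) = x^2/2 - y^2/2   [differs from xy: not invariant]
(B) x^2 + y^2  ->  (sqrt(2)x/2 - sqrt(2)y/2)^2 + (sqrt(2)x/2 + sqrt(2)y/2)^2 = x^2 + y^2   [equals x^2 + y^2: invariant]
(C) x^2 - y^2  ->  (sqrt(2)x/2 - sqrt(2)y/2)^2 - (sqrt(2)x/2 + sqrt(2)y/2)^2 = -2xy   [differs from x^2 - y^2: not invariant]
(D) x^2 + xy + y^2  ->  (sqrt(2)x/2 - sqrt(2)y/2)^2 + (sqrt(2)x/2 - sqrt(2)y/2)(sqrt(2)x/2 + sqrt(2)y/2) + (sqrt(2)x/2 + sqrt(2)y/2)^2 = 3x^2/2 + y^2/2   [differs from x^2 + xy + y^2: not invariant]

Only option (B), x^2 + y^2, is unchanged by the transformation.
x^2 + y^2 is the squared distance from the origin, which rotations preserve.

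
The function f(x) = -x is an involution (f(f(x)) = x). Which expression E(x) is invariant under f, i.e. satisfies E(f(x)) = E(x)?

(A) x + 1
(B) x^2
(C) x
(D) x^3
B

Replace x by f(x) = -x in each option and simplify. As a quick numerical cross-check, also compare E(3) with E(f(3)) = E(-3).

(A) x + 1  ->  (-x) + 1 = 1 - x; check: E(3) = 4 but E(-3) = -2.   [not invariant]
(B) x^2  ->  (-x)^2, which simplifies back to x^2; check: E(3) = 9, E(-3) = 9.   [invariant]
(C) x  ->  (-x) = -x; check: E(3) = 3 but E(-3) = -3.   [not invariant]
(D) x^3  ->  (-x)^3 = -x^3; check: E(3) = 27 but E(-3) = -27.   [not invariant]

Only (B) is unchanged. E is symmetric under swapping x with f(x) = -x, which is exactly what an involution does.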